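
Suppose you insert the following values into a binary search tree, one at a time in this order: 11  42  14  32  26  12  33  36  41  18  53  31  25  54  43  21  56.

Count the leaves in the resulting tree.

Resulting structure (node: left, right):
  11: L=–, R=42
  42: L=14, R=53
  14: L=12, R=32
  32: L=26, R=33
  26: L=18, R=31
  12: L=–, R=–
  33: L=–, R=36
  36: L=–, R=41
  41: L=–, R=–
  18: L=–, R=25
  53: L=43, R=54
  31: L=–, R=–
  25: L=21, R=–
  54: L=–, R=56
  43: L=–, R=–
  21: L=–, R=–
  56: L=–, R=–

Leaves: 12, 21, 31, 41, 43, 56 — 6 in total.

6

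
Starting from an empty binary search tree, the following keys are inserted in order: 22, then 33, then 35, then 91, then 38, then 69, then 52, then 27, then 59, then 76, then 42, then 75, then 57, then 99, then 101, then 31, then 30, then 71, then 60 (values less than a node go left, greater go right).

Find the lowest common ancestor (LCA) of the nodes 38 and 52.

Insert 22: tree is empty, so 22 becomes the root.
Insert 33: 33 > 22 → go right. Place as right child of 22.
Insert 35: 35 > 22 → go right; 35 > 33 → go right. Place as right child of 33.
Insert 91: 91 > 22 → go right; 91 > 33 → go right; 91 > 35 → go right. Place as right child of 35.
Insert 38: 38 > 22 → go right; 38 > 33 → go right; 38 > 35 → go right; 38 < 91 → go left. Place as left child of 91.
Insert 69: 69 > 22 → go right; 69 > 33 → go right; 69 > 35 → go right; 69 < 91 → go left; 69 > 38 → go right. Place as right child of 38.
Insert 52: 52 > 22 → go right; 52 > 33 → go right; 52 > 35 → go right; 52 < 91 → go left; 52 > 38 → go right; 52 < 69 → go left. Place as left child of 69.
Insert 27: 27 > 22 → go right; 27 < 33 → go left. Place as left child of 33.
Insert 59: 59 > 22 → go right; 59 > 33 → go right; 59 > 35 → go right; 59 < 91 → go left; 59 > 38 → go right; 59 < 69 → go left; 59 > 52 → go right. Place as right child of 52.
Insert 76: 76 > 22 → go right; 76 > 33 → go right; 76 > 35 → go right; 76 < 91 → go left; 76 > 38 → go right; 76 > 69 → go right. Place as right child of 69.
Insert 42: 42 > 22 → go right; 42 > 33 → go right; 42 > 35 → go right; 42 < 91 → go left; 42 > 38 → go right; 42 < 69 → go left; 42 < 52 → go left. Place as left child of 52.
Insert 75: 75 > 22 → go right; 75 > 33 → go right; 75 > 35 → go right; 75 < 91 → go left; 75 > 38 → go right; 75 > 69 → go right; 75 < 76 → go left. Place as left child of 76.
Insert 57: 57 > 22 → go right; 57 > 33 → go right; 57 > 35 → go right; 57 < 91 → go left; 57 > 38 → go right; 57 < 69 → go left; 57 > 52 → go right; 57 < 59 → go left. Place as left child of 59.
Insert 99: 99 > 22 → go right; 99 > 33 → go right; 99 > 35 → go right; 99 > 91 → go right. Place as right child of 91.
Insert 101: 101 > 22 → go right; 101 > 33 → go right; 101 > 35 → go right; 101 > 91 → go right; 101 > 99 → go right. Place as right child of 99.
Insert 31: 31 > 22 → go right; 31 < 33 → go left; 31 > 27 → go right. Place as right child of 27.
Insert 30: 30 > 22 → go right; 30 < 33 → go left; 30 > 27 → go right; 30 < 31 → go left. Place as left child of 31.
Insert 71: 71 > 22 → go right; 71 > 33 → go right; 71 > 35 → go right; 71 < 91 → go left; 71 > 38 → go right; 71 > 69 → go right; 71 < 76 → go left; 71 < 75 → go left. Place as left child of 75.
Insert 60: 60 > 22 → go right; 60 > 33 → go right; 60 > 35 → go right; 60 < 91 → go left; 60 > 38 → go right; 60 < 69 → go left; 60 > 52 → go right; 60 > 59 → go right. Place as right child of 59.

Path to 38: 22 → 33 → 35 → 91 → 38
Path to 52: 22 → 33 → 35 → 91 → 38 → 69 → 52
38 lies on both paths and is an ancestor of the other node.

38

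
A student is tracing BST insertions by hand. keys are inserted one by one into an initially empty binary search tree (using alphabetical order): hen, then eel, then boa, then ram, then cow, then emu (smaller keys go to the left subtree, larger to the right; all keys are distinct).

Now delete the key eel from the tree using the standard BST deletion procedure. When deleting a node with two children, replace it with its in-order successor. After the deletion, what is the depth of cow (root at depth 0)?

hen: root
eel: left child of hen (depth 1)
boa: left child of eel (depth 2)
ram: right child of hen (depth 1)
cow: right child of boa (depth 3)
emu: right child of eel (depth 2)

Delete eel (two children — replace with in-order successor).
After deletion, path to cow: hen → emu → boa → cow.

3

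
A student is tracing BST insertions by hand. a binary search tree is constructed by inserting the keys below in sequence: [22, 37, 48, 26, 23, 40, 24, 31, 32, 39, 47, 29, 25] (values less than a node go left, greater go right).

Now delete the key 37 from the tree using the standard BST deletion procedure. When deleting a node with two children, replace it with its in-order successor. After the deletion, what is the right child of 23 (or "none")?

24

22: root
37: right child of 22 (depth 1)
48: right child of 37 (depth 2)
26: left child of 37 (depth 2)
23: left child of 26 (depth 3)
40: left child of 48 (depth 3)
24: right child of 23 (depth 4)
31: right child of 26 (depth 3)
32: right child of 31 (depth 4)
39: left child of 40 (depth 4)
47: right child of 40 (depth 4)
29: left child of 31 (depth 4)
25: right child of 24 (depth 5)

Delete 37 (two children — replace with in-order successor).
After deletion, 23's right child: 24.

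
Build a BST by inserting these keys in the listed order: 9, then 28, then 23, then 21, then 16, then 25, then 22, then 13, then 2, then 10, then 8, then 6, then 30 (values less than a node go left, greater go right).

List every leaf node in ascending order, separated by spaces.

Insert 9: tree is empty, so 9 becomes the root.
Insert 28: 28 > 9 → go right. Place as right child of 9.
Insert 23: 23 > 9 → go right; 23 < 28 → go left. Place as left child of 28.
Insert 21: 21 > 9 → go right; 21 < 28 → go left; 21 < 23 → go left. Place as left child of 23.
Insert 16: 16 > 9 → go right; 16 < 28 → go left; 16 < 23 → go left; 16 < 21 → go left. Place as left child of 21.
Insert 25: 25 > 9 → go right; 25 < 28 → go left; 25 > 23 → go right. Place as right child of 23.
Insert 22: 22 > 9 → go right; 22 < 28 → go left; 22 < 23 → go left; 22 > 21 → go right. Place as right child of 21.
Insert 13: 13 > 9 → go right; 13 < 28 → go left; 13 < 23 → go left; 13 < 21 → go left; 13 < 16 → go left. Place as left child of 16.
Insert 2: 2 < 9 → go left. Place as left child of 9.
Insert 10: 10 > 9 → go right; 10 < 28 → go left; 10 < 23 → go left; 10 < 21 → go left; 10 < 16 → go left; 10 < 13 → go left. Place as left child of 13.
Insert 8: 8 < 9 → go left; 8 > 2 → go right. Place as right child of 2.
Insert 6: 6 < 9 → go left; 6 > 2 → go right; 6 < 8 → go left. Place as left child of 8.
Insert 30: 30 > 9 → go right; 30 > 28 → go right. Place as right child of 28.

6 10 22 25 30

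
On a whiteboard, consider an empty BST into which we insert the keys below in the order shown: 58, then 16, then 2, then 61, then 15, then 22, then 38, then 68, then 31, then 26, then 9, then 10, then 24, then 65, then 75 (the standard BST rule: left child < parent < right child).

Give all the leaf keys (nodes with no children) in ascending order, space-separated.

Resulting structure (node: left, right):
  58: L=16, R=61
  16: L=2, R=22
  2: L=–, R=15
  61: L=–, R=68
  15: L=9, R=–
  22: L=–, R=38
  38: L=31, R=–
  68: L=65, R=75
  31: L=26, R=–
  26: L=24, R=–
  9: L=–, R=10
  10: L=–, R=–
  24: L=–, R=–
  65: L=–, R=–
  75: L=–, R=–

10 24 65 75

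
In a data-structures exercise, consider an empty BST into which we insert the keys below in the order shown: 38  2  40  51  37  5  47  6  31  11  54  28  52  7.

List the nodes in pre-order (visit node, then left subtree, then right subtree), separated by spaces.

38 2 37 5 6 31 11 7 28 40 51 47 54 52

Insert 38: tree is empty, so 38 becomes the root.
Insert 2: 2 < 38 → go left. Place as left child of 38.
Insert 40: 40 > 38 → go right. Place as right child of 38.
Insert 51: 51 > 38 → go right; 51 > 40 → go right. Place as right child of 40.
Insert 37: 37 < 38 → go left; 37 > 2 → go right. Place as right child of 2.
Insert 5: 5 < 38 → go left; 5 > 2 → go right; 5 < 37 → go left. Place as left child of 37.
Insert 47: 47 > 38 → go right; 47 > 40 → go right; 47 < 51 → go left. Place as left child of 51.
Insert 6: 6 < 38 → go left; 6 > 2 → go right; 6 < 37 → go left; 6 > 5 → go right. Place as right child of 5.
Insert 31: 31 < 38 → go left; 31 > 2 → go right; 31 < 37 → go left; 31 > 5 → go right; 31 > 6 → go right. Place as right child of 6.
Insert 11: 11 < 38 → go left; 11 > 2 → go right; 11 < 37 → go left; 11 > 5 → go right; 11 > 6 → go right; 11 < 31 → go left. Place as left child of 31.
Insert 54: 54 > 38 → go right; 54 > 40 → go right; 54 > 51 → go right. Place as right child of 51.
Insert 28: 28 < 38 → go left; 28 > 2 → go right; 28 < 37 → go left; 28 > 5 → go right; 28 > 6 → go right; 28 < 31 → go left; 28 > 11 → go right. Place as right child of 11.
Insert 52: 52 > 38 → go right; 52 > 40 → go right; 52 > 51 → go right; 52 < 54 → go left. Place as left child of 54.
Insert 7: 7 < 38 → go left; 7 > 2 → go right; 7 < 37 → go left; 7 > 5 → go right; 7 > 6 → go right; 7 < 31 → go left; 7 < 11 → go left. Place as left child of 11.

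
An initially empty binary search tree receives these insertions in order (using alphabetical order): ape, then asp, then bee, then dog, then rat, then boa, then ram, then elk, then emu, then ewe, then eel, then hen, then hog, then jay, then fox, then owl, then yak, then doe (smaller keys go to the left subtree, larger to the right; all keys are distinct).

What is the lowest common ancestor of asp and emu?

asp

Insert ape: tree is empty, so ape becomes the root.
Insert asp: asp > ape → go right. Place as right child of ape.
Insert bee: bee > ape → go right; bee > asp → go right. Place as right child of asp.
Insert dog: dog > ape → go right; dog > asp → go right; dog > bee → go right. Place as right child of bee.
Insert rat: rat > ape → go right; rat > asp → go right; rat > bee → go right; rat > dog → go right. Place as right child of dog.
Insert boa: boa > ape → go right; boa > asp → go right; boa > bee → go right; boa < dog → go left. Place as left child of dog.
Insert ram: ram > ape → go right; ram > asp → go right; ram > bee → go right; ram > dog → go right; ram < rat → go left. Place as left child of rat.
Insert elk: elk > ape → go right; elk > asp → go right; elk > bee → go right; elk > dog → go right; elk < rat → go left; elk < ram → go left. Place as left child of ram.
Insert emu: emu > ape → go right; emu > asp → go right; emu > bee → go right; emu > dog → go right; emu < rat → go left; emu < ram → go left; emu > elk → go right. Place as right child of elk.
Insert ewe: ewe > ape → go right; ewe > asp → go right; ewe > bee → go right; ewe > dog → go right; ewe < rat → go left; ewe < ram → go left; ewe > elk → go right; ewe > emu → go right. Place as right child of emu.
Insert eel: eel > ape → go right; eel > asp → go right; eel > bee → go right; eel > dog → go right; eel < rat → go left; eel < ram → go left; eel < elk → go left. Place as left child of elk.
Insert hen: hen > ape → go right; hen > asp → go right; hen > bee → go right; hen > dog → go right; hen < rat → go left; hen < ram → go left; hen > elk → go right; hen > emu → go right; hen > ewe → go right. Place as right child of ewe.
Insert hog: hog > ape → go right; hog > asp → go right; hog > bee → go right; hog > dog → go right; hog < rat → go left; hog < ram → go left; hog > elk → go right; hog > emu → go right; hog > ewe → go right; hog > hen → go right. Place as right child of hen.
Insert jay: jay > ape → go right; jay > asp → go right; jay > bee → go right; jay > dog → go right; jay < rat → go left; jay < ram → go left; jay > elk → go right; jay > emu → go right; jay > ewe → go right; jay > hen → go right; jay > hog → go right. Place as right child of hog.
Insert fox: fox > ape → go right; fox > asp → go right; fox > bee → go right; fox > dog → go right; fox < rat → go left; fox < ram → go left; fox > elk → go right; fox > emu → go right; fox > ewe → go right; fox < hen → go left. Place as left child of hen.
Insert owl: owl > ape → go right; owl > asp → go right; owl > bee → go right; owl > dog → go right; owl < rat → go left; owl < ram → go left; owl > elk → go right; owl > emu → go right; owl > ewe → go right; owl > hen → go right; owl > hog → go right; owl > jay → go right. Place as right child of jay.
Insert yak: yak > ape → go right; yak > asp → go right; yak > bee → go right; yak > dog → go right; yak > rat → go right. Place as right child of rat.
Insert doe: doe > ape → go right; doe > asp → go right; doe > bee → go right; doe < dog → go left; doe > boa → go right. Place as right child of boa.

Path to asp: ape → asp
Path to emu: ape → asp → bee → dog → rat → ram → elk → emu
asp lies on both paths and is an ancestor of the other node.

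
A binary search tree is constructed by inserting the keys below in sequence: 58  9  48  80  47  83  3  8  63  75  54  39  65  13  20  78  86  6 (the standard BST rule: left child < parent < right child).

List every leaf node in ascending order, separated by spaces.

6 20 54 65 78 86

58: root
9: left child of 58 (depth 1)
48: right child of 9 (depth 2)
80: right child of 58 (depth 1)
47: left child of 48 (depth 3)
83: right child of 80 (depth 2)
3: left child of 9 (depth 2)
8: right child of 3 (depth 3)
63: left child of 80 (depth 2)
75: right child of 63 (depth 3)
54: right child of 48 (depth 3)
39: left child of 47 (depth 4)
65: left child of 75 (depth 4)
13: left child of 39 (depth 5)
20: right child of 13 (depth 6)
78: right child of 75 (depth 4)
86: right child of 83 (depth 3)
6: left child of 8 (depth 4)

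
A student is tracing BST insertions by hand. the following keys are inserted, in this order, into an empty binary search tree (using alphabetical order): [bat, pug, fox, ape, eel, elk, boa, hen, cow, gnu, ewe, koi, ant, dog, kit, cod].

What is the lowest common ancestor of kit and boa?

Resulting structure (node: left, right):
  bat: L=ape, R=pug
  pug: L=fox, R=–
  fox: L=eel, R=hen
  ape: L=ant, R=–
  eel: L=boa, R=elk
  elk: L=–, R=ewe
  boa: L=–, R=cow
  hen: L=gnu, R=koi
  cow: L=cod, R=dog
  gnu: L=–, R=–
  ewe: L=–, R=–
  koi: L=kit, R=–
  ant: L=–, R=–
  dog: L=–, R=–
  kit: L=–, R=–
  cod: L=–, R=–

Path to kit: bat → pug → fox → hen → koi → kit
Path to boa: bat → pug → fox → eel → boa
The paths share a prefix ending at fox, then split left and right.

fox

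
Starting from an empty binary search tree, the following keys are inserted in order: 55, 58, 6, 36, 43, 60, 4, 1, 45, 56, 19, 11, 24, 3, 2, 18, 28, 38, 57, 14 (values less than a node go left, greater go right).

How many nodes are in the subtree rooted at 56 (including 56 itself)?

2

55: root
58: right child of 55 (depth 1)
6: left child of 55 (depth 1)
36: right child of 6 (depth 2)
43: right child of 36 (depth 3)
60: right child of 58 (depth 2)
4: left child of 6 (depth 2)
1: left child of 4 (depth 3)
45: right child of 43 (depth 4)
56: left child of 58 (depth 2)
19: left child of 36 (depth 3)
11: left child of 19 (depth 4)
24: right child of 19 (depth 4)
3: right child of 1 (depth 4)
2: left child of 3 (depth 5)
18: right child of 11 (depth 5)
28: right child of 24 (depth 5)
38: left child of 43 (depth 4)
57: right child of 56 (depth 3)
14: left child of 18 (depth 6)

Subtree rooted at 56 contains: 56, 57 — 2 nodes.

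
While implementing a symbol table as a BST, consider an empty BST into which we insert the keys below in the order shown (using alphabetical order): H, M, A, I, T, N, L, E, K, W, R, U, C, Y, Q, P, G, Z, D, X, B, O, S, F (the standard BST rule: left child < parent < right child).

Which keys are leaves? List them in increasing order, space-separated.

H: root
M: right child of H (depth 1)
A: left child of H (depth 1)
I: left child of M (depth 2)
T: right child of M (depth 2)
N: left child of T (depth 3)
L: right child of I (depth 3)
E: right child of A (depth 2)
K: left child of L (depth 4)
W: right child of T (depth 3)
R: right child of N (depth 4)
U: left child of W (depth 4)
C: left child of E (depth 3)
Y: right child of W (depth 4)
Q: left child of R (depth 5)
P: left child of Q (depth 6)
G: right child of E (depth 3)
Z: right child of Y (depth 5)
D: right child of C (depth 4)
X: left child of Y (depth 5)
B: left child of C (depth 4)
O: left child of P (depth 7)
S: right child of R (depth 5)
F: left child of G (depth 4)

B D F K O S U X Z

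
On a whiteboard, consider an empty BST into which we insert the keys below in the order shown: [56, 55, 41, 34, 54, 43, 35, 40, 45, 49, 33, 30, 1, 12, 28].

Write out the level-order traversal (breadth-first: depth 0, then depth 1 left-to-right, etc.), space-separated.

56 55 41 34 54 33 35 43 30 40 45 1 49 12 28

Insert 56: tree is empty, so 56 becomes the root.
Insert 55: 55 < 56 → go left. Place as left child of 56.
Insert 41: 41 < 56 → go left; 41 < 55 → go left. Place as left child of 55.
Insert 34: 34 < 56 → go left; 34 < 55 → go left; 34 < 41 → go left. Place as left child of 41.
Insert 54: 54 < 56 → go left; 54 < 55 → go left; 54 > 41 → go right. Place as right child of 41.
Insert 43: 43 < 56 → go left; 43 < 55 → go left; 43 > 41 → go right; 43 < 54 → go left. Place as left child of 54.
Insert 35: 35 < 56 → go left; 35 < 55 → go left; 35 < 41 → go left; 35 > 34 → go right. Place as right child of 34.
Insert 40: 40 < 56 → go left; 40 < 55 → go left; 40 < 41 → go left; 40 > 34 → go right; 40 > 35 → go right. Place as right child of 35.
Insert 45: 45 < 56 → go left; 45 < 55 → go left; 45 > 41 → go right; 45 < 54 → go left; 45 > 43 → go right. Place as right child of 43.
Insert 49: 49 < 56 → go left; 49 < 55 → go left; 49 > 41 → go right; 49 < 54 → go left; 49 > 43 → go right; 49 > 45 → go right. Place as right child of 45.
Insert 33: 33 < 56 → go left; 33 < 55 → go left; 33 < 41 → go left; 33 < 34 → go left. Place as left child of 34.
Insert 30: 30 < 56 → go left; 30 < 55 → go left; 30 < 41 → go left; 30 < 34 → go left; 30 < 33 → go left. Place as left child of 33.
Insert 1: 1 < 56 → go left; 1 < 55 → go left; 1 < 41 → go left; 1 < 34 → go left; 1 < 33 → go left; 1 < 30 → go left. Place as left child of 30.
Insert 12: 12 < 56 → go left; 12 < 55 → go left; 12 < 41 → go left; 12 < 34 → go left; 12 < 33 → go left; 12 < 30 → go left; 12 > 1 → go right. Place as right child of 1.
Insert 28: 28 < 56 → go left; 28 < 55 → go left; 28 < 41 → go left; 28 < 34 → go left; 28 < 33 → go left; 28 < 30 → go left; 28 > 1 → go right; 28 > 12 → go right. Place as right child of 12.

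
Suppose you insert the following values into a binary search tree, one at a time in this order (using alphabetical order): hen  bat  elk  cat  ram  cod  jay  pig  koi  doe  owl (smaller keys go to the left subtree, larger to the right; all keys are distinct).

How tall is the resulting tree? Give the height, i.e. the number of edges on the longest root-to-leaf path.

5

Insert hen: tree is empty, so hen becomes the root.
Insert bat: bat < hen → go left. Place as left child of hen.
Insert elk: elk < hen → go left; elk > bat → go right. Place as right child of bat.
Insert cat: cat < hen → go left; cat > bat → go right; cat < elk → go left. Place as left child of elk.
Insert ram: ram > hen → go right. Place as right child of hen.
Insert cod: cod < hen → go left; cod > bat → go right; cod < elk → go left; cod > cat → go right. Place as right child of cat.
Insert jay: jay > hen → go right; jay < ram → go left. Place as left child of ram.
Insert pig: pig > hen → go right; pig < ram → go left; pig > jay → go right. Place as right child of jay.
Insert koi: koi > hen → go right; koi < ram → go left; koi > jay → go right; koi < pig → go left. Place as left child of pig.
Insert doe: doe < hen → go left; doe > bat → go right; doe < elk → go left; doe > cat → go right; doe > cod → go right. Place as right child of cod.
Insert owl: owl > hen → go right; owl < ram → go left; owl > jay → go right; owl < pig → go left; owl > koi → go right. Place as right child of koi.

The deepest node is doe at depth 5.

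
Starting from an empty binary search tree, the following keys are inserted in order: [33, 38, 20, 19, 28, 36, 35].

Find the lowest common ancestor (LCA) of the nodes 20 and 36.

33

Resulting structure (node: left, right):
  33: L=20, R=38
  38: L=36, R=–
  20: L=19, R=28
  19: L=–, R=–
  28: L=–, R=–
  36: L=35, R=–
  35: L=–, R=–

Path to 20: 33 → 20
Path to 36: 33 → 38 → 36
The paths share a prefix ending at 33, then split left and right.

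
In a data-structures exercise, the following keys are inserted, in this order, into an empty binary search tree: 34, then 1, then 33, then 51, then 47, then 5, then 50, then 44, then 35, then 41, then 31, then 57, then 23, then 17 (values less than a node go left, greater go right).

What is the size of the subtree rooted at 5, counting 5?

4

Resulting structure (node: left, right):
  34: L=1, R=51
  1: L=–, R=33
  33: L=5, R=–
  51: L=47, R=57
  47: L=44, R=50
  5: L=–, R=31
  50: L=–, R=–
  44: L=35, R=–
  35: L=–, R=41
  41: L=–, R=–
  31: L=23, R=–
  57: L=–, R=–
  23: L=17, R=–
  17: L=–, R=–

Subtree rooted at 5 contains: 5, 31, 23, 17 — 4 nodes.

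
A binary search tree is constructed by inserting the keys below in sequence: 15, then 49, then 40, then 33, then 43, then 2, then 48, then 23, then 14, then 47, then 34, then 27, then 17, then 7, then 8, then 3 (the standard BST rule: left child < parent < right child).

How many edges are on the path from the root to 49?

1

Insert 15: tree is empty, so 15 becomes the root.
Insert 49: 49 > 15 → go right. Place as right child of 15.
Insert 40: 40 > 15 → go right; 40 < 49 → go left. Place as left child of 49.
Insert 33: 33 > 15 → go right; 33 < 49 → go left; 33 < 40 → go left. Place as left child of 40.
Insert 43: 43 > 15 → go right; 43 < 49 → go left; 43 > 40 → go right. Place as right child of 40.
Insert 2: 2 < 15 → go left. Place as left child of 15.
Insert 48: 48 > 15 → go right; 48 < 49 → go left; 48 > 40 → go right; 48 > 43 → go right. Place as right child of 43.
Insert 23: 23 > 15 → go right; 23 < 49 → go left; 23 < 40 → go left; 23 < 33 → go left. Place as left child of 33.
Insert 14: 14 < 15 → go left; 14 > 2 → go right. Place as right child of 2.
Insert 47: 47 > 15 → go right; 47 < 49 → go left; 47 > 40 → go right; 47 > 43 → go right; 47 < 48 → go left. Place as left child of 48.
Insert 34: 34 > 15 → go right; 34 < 49 → go left; 34 < 40 → go left; 34 > 33 → go right. Place as right child of 33.
Insert 27: 27 > 15 → go right; 27 < 49 → go left; 27 < 40 → go left; 27 < 33 → go left; 27 > 23 → go right. Place as right child of 23.
Insert 17: 17 > 15 → go right; 17 < 49 → go left; 17 < 40 → go left; 17 < 33 → go left; 17 < 23 → go left. Place as left child of 23.
Insert 7: 7 < 15 → go left; 7 > 2 → go right; 7 < 14 → go left. Place as left child of 14.
Insert 8: 8 < 15 → go left; 8 > 2 → go right; 8 < 14 → go left; 8 > 7 → go right. Place as right child of 7.
Insert 3: 3 < 15 → go left; 3 > 2 → go right; 3 < 14 → go left; 3 < 7 → go left. Place as left child of 7.

Path to 49: 15 → 49, which is 1 edge.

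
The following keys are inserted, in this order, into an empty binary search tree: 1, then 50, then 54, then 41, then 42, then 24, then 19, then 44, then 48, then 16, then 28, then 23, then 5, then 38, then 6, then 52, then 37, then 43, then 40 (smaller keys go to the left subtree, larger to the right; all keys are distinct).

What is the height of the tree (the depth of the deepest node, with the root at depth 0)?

7

Insert 1: tree is empty, so 1 becomes the root.
Insert 50: 50 > 1 → go right. Place as right child of 1.
Insert 54: 54 > 1 → go right; 54 > 50 → go right. Place as right child of 50.
Insert 41: 41 > 1 → go right; 41 < 50 → go left. Place as left child of 50.
Insert 42: 42 > 1 → go right; 42 < 50 → go left; 42 > 41 → go right. Place as right child of 41.
Insert 24: 24 > 1 → go right; 24 < 50 → go left; 24 < 41 → go left. Place as left child of 41.
Insert 19: 19 > 1 → go right; 19 < 50 → go left; 19 < 41 → go left; 19 < 24 → go left. Place as left child of 24.
Insert 44: 44 > 1 → go right; 44 < 50 → go left; 44 > 41 → go right; 44 > 42 → go right. Place as right child of 42.
Insert 48: 48 > 1 → go right; 48 < 50 → go left; 48 > 41 → go right; 48 > 42 → go right; 48 > 44 → go right. Place as right child of 44.
Insert 16: 16 > 1 → go right; 16 < 50 → go left; 16 < 41 → go left; 16 < 24 → go left; 16 < 19 → go left. Place as left child of 19.
Insert 28: 28 > 1 → go right; 28 < 50 → go left; 28 < 41 → go left; 28 > 24 → go right. Place as right child of 24.
Insert 23: 23 > 1 → go right; 23 < 50 → go left; 23 < 41 → go left; 23 < 24 → go left; 23 > 19 → go right. Place as right child of 19.
Insert 5: 5 > 1 → go right; 5 < 50 → go left; 5 < 41 → go left; 5 < 24 → go left; 5 < 19 → go left; 5 < 16 → go left. Place as left child of 16.
Insert 38: 38 > 1 → go right; 38 < 50 → go left; 38 < 41 → go left; 38 > 24 → go right; 38 > 28 → go right. Place as right child of 28.
Insert 6: 6 > 1 → go right; 6 < 50 → go left; 6 < 41 → go left; 6 < 24 → go left; 6 < 19 → go left; 6 < 16 → go left; 6 > 5 → go right. Place as right child of 5.
Insert 52: 52 > 1 → go right; 52 > 50 → go right; 52 < 54 → go left. Place as left child of 54.
Insert 37: 37 > 1 → go right; 37 < 50 → go left; 37 < 41 → go left; 37 > 24 → go right; 37 > 28 → go right; 37 < 38 → go left. Place as left child of 38.
Insert 43: 43 > 1 → go right; 43 < 50 → go left; 43 > 41 → go right; 43 > 42 → go right; 43 < 44 → go left. Place as left child of 44.
Insert 40: 40 > 1 → go right; 40 < 50 → go left; 40 < 41 → go left; 40 > 24 → go right; 40 > 28 → go right; 40 > 38 → go right. Place as right child of 38.

The deepest node is 6 at depth 7.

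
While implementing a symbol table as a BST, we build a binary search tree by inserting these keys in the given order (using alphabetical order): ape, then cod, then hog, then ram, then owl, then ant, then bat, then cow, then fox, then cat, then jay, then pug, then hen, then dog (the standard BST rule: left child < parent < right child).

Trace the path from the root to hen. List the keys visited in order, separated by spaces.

ape cod hog cow fox hen

ape: root
cod: right child of ape (depth 1)
hog: right child of cod (depth 2)
ram: right child of hog (depth 3)
owl: left child of ram (depth 4)
ant: left child of ape (depth 1)
bat: left child of cod (depth 2)
cow: left child of hog (depth 3)
fox: right child of cow (depth 4)
cat: right child of bat (depth 3)
jay: left child of owl (depth 5)
pug: right child of owl (depth 5)
hen: right child of fox (depth 5)
dog: left child of fox (depth 5)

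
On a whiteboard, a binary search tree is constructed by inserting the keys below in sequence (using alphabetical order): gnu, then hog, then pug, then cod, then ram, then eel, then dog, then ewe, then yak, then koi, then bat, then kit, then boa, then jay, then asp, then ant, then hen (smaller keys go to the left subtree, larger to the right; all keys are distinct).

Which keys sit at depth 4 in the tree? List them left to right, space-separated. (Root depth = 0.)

Resulting structure (node: left, right):
  gnu: L=cod, R=hog
  hog: L=hen, R=pug
  pug: L=koi, R=ram
  cod: L=bat, R=eel
  ram: L=–, R=yak
  eel: L=dog, R=ewe
  dog: L=–, R=–
  ewe: L=–, R=–
  yak: L=–, R=–
  koi: L=kit, R=–
  bat: L=asp, R=boa
  kit: L=jay, R=–
  boa: L=–, R=–
  jay: L=–, R=–
  asp: L=ant, R=–
  ant: L=–, R=–
  hen: L=–, R=–

ant kit yak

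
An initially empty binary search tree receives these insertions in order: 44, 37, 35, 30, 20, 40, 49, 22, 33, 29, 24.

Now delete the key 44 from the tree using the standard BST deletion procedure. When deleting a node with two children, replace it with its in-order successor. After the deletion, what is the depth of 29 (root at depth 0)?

44: root
37: left child of 44 (depth 1)
35: left child of 37 (depth 2)
30: left child of 35 (depth 3)
20: left child of 30 (depth 4)
40: right child of 37 (depth 2)
49: right child of 44 (depth 1)
22: right child of 20 (depth 5)
33: right child of 30 (depth 4)
29: right child of 22 (depth 6)
24: left child of 29 (depth 7)

Delete 44 (two children — replace with in-order successor).
After deletion, path to 29: 49 → 37 → 35 → 30 → 20 → 22 → 29.

6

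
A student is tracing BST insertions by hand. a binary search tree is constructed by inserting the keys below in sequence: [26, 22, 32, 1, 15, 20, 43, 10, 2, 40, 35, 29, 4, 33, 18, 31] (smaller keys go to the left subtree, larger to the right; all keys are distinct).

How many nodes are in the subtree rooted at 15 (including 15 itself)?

6

26: root
22: left child of 26 (depth 1)
32: right child of 26 (depth 1)
1: left child of 22 (depth 2)
15: right child of 1 (depth 3)
20: right child of 15 (depth 4)
43: right child of 32 (depth 2)
10: left child of 15 (depth 4)
2: left child of 10 (depth 5)
40: left child of 43 (depth 3)
35: left child of 40 (depth 4)
29: left child of 32 (depth 2)
4: right child of 2 (depth 6)
33: left child of 35 (depth 5)
18: left child of 20 (depth 5)
31: right child of 29 (depth 3)

Subtree rooted at 15 contains: 15, 10, 2, 4, 20, 18 — 6 nodes.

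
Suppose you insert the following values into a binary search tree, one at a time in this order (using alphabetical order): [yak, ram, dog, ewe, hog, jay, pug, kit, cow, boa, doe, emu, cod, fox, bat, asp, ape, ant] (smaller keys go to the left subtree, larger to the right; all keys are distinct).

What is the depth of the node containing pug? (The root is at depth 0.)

6

Resulting structure (node: left, right):
  yak: L=ram, R=–
  ram: L=dog, R=–
  dog: L=cow, R=ewe
  ewe: L=emu, R=hog
  hog: L=fox, R=jay
  jay: L=–, R=pug
  pug: L=kit, R=–
  kit: L=–, R=–
  cow: L=boa, R=doe
  boa: L=bat, R=cod
  doe: L=–, R=–
  emu: L=–, R=–
  cod: L=–, R=–
  fox: L=–, R=–
  bat: L=asp, R=–
  asp: L=ape, R=–
  ape: L=ant, R=–
  ant: L=–, R=–

Path to pug: yak → ram → dog → ewe → hog → jay → pug, which is 6 edges.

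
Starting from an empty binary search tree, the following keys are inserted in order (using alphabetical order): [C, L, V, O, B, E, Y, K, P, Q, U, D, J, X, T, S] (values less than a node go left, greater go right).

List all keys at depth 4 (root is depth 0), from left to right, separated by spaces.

C: root
L: right child of C (depth 1)
V: right child of L (depth 2)
O: left child of V (depth 3)
B: left child of C (depth 1)
E: left child of L (depth 2)
Y: right child of V (depth 3)
K: right child of E (depth 3)
P: right child of O (depth 4)
Q: right child of P (depth 5)
U: right child of Q (depth 6)
D: left child of E (depth 3)
J: left child of K (depth 4)
X: left child of Y (depth 4)
T: left child of U (depth 7)
S: left child of T (depth 8)

J P X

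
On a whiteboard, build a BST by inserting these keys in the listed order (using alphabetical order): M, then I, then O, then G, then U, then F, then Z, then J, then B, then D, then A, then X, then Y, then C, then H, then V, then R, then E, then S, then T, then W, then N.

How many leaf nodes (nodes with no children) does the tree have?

9

M: root
I: left child of M (depth 1)
O: right child of M (depth 1)
G: left child of I (depth 2)
U: right child of O (depth 2)
F: left child of G (depth 3)
Z: right child of U (depth 3)
J: right child of I (depth 2)
B: left child of F (depth 4)
D: right child of B (depth 5)
A: left child of B (depth 5)
X: left child of Z (depth 4)
Y: right child of X (depth 5)
C: left child of D (depth 6)
H: right child of G (depth 3)
V: left child of X (depth 5)
R: left child of U (depth 3)
E: right child of D (depth 6)
S: right child of R (depth 4)
T: right child of S (depth 5)
W: right child of V (depth 6)
N: left child of O (depth 2)

Leaves: A, C, E, H, J, N, T, W, Y — 9 in total.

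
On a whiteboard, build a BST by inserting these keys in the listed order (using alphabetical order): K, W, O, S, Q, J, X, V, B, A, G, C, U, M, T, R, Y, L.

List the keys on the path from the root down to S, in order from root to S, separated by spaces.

K W O S

Resulting structure (node: left, right):
  K: L=J, R=W
  W: L=O, R=X
  O: L=M, R=S
  S: L=Q, R=V
  Q: L=–, R=R
  J: L=B, R=–
  X: L=–, R=Y
  V: L=U, R=–
  B: L=A, R=G
  A: L=–, R=–
  G: L=C, R=–
  C: L=–, R=–
  U: L=T, R=–
  M: L=L, R=–
  T: L=–, R=–
  R: L=–, R=–
  Y: L=–, R=–
  L: L=–, R=–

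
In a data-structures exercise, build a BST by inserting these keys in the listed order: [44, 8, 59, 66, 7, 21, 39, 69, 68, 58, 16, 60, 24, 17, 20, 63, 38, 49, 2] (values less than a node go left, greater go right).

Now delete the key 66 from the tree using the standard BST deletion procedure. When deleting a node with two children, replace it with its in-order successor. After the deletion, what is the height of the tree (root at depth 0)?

44: root
8: left child of 44 (depth 1)
59: right child of 44 (depth 1)
66: right child of 59 (depth 2)
7: left child of 8 (depth 2)
21: right child of 8 (depth 2)
39: right child of 21 (depth 3)
69: right child of 66 (depth 3)
68: left child of 69 (depth 4)
58: left child of 59 (depth 2)
16: left child of 21 (depth 3)
60: left child of 66 (depth 3)
24: left child of 39 (depth 4)
17: right child of 16 (depth 4)
20: right child of 17 (depth 5)
63: right child of 60 (depth 4)
38: right child of 24 (depth 5)
49: left child of 58 (depth 3)
2: left child of 7 (depth 3)

Delete 66 (two children — replace with in-order successor).
After deletion, deepest node is 20 at depth 5.

5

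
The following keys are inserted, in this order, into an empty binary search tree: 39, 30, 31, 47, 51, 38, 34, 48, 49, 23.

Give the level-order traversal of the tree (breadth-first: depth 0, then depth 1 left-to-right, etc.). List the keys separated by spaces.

39 30 47 23 31 51 38 48 34 49

Resulting structure (node: left, right):
  39: L=30, R=47
  30: L=23, R=31
  31: L=–, R=38
  47: L=–, R=51
  51: L=48, R=–
  38: L=34, R=–
  34: L=–, R=–
  48: L=–, R=49
  49: L=–, R=–
  23: L=–, R=–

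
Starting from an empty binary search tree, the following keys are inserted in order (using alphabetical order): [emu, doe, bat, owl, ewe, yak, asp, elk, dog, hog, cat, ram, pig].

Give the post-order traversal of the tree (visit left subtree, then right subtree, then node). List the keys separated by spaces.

Insert emu: tree is empty, so emu becomes the root.
Insert doe: doe < emu → go left. Place as left child of emu.
Insert bat: bat < emu → go left; bat < doe → go left. Place as left child of doe.
Insert owl: owl > emu → go right. Place as right child of emu.
Insert ewe: ewe > emu → go right; ewe < owl → go left. Place as left child of owl.
Insert yak: yak > emu → go right; yak > owl → go right. Place as right child of owl.
Insert asp: asp < emu → go left; asp < doe → go left; asp < bat → go left. Place as left child of bat.
Insert elk: elk < emu → go left; elk > doe → go right. Place as right child of doe.
Insert dog: dog < emu → go left; dog > doe → go right; dog < elk → go left. Place as left child of elk.
Insert hog: hog > emu → go right; hog < owl → go left; hog > ewe → go right. Place as right child of ewe.
Insert cat: cat < emu → go left; cat < doe → go left; cat > bat → go right. Place as right child of bat.
Insert ram: ram > emu → go right; ram > owl → go right; ram < yak → go left. Place as left child of yak.
Insert pig: pig > emu → go right; pig > owl → go right; pig < yak → go left; pig < ram → go left. Place as left child of ram.

asp cat bat dog elk doe hog ewe pig ram yak owl emu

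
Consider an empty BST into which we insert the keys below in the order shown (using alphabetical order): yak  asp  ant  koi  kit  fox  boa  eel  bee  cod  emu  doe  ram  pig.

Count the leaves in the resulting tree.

Resulting structure (node: left, right):
  yak: L=asp, R=–
  asp: L=ant, R=koi
  ant: L=–, R=–
  koi: L=kit, R=ram
  kit: L=fox, R=–
  fox: L=boa, R=–
  boa: L=bee, R=eel
  eel: L=cod, R=emu
  bee: L=–, R=–
  cod: L=–, R=doe
  emu: L=–, R=–
  doe: L=–, R=–
  ram: L=pig, R=–
  pig: L=–, R=–

Leaves: ant, bee, doe, emu, pig — 5 in total.

5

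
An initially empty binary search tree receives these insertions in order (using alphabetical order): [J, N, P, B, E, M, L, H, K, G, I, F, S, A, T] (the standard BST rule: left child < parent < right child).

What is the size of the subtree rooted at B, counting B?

7

Resulting structure (node: left, right):
  J: L=B, R=N
  N: L=M, R=P
  P: L=–, R=S
  B: L=A, R=E
  E: L=–, R=H
  M: L=L, R=–
  L: L=K, R=–
  H: L=G, R=I
  K: L=–, R=–
  G: L=F, R=–
  I: L=–, R=–
  F: L=–, R=–
  S: L=–, R=T
  A: L=–, R=–
  T: L=–, R=–

Subtree rooted at B contains: B, A, E, H, G, F, I — 7 nodes.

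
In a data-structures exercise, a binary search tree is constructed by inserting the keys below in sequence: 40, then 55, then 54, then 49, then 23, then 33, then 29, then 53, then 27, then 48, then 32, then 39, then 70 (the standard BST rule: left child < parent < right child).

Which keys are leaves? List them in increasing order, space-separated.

27 32 39 48 53 70

40: root
55: right child of 40 (depth 1)
54: left child of 55 (depth 2)
49: left child of 54 (depth 3)
23: left child of 40 (depth 1)
33: right child of 23 (depth 2)
29: left child of 33 (depth 3)
53: right child of 49 (depth 4)
27: left child of 29 (depth 4)
48: left child of 49 (depth 4)
32: right child of 29 (depth 4)
39: right child of 33 (depth 3)
70: right child of 55 (depth 2)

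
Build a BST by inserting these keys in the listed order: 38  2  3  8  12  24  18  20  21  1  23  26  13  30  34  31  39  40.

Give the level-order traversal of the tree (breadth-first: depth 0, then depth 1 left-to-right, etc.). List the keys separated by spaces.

38 2 39 1 3 40 8 12 24 18 26 13 20 30 21 34 23 31

Resulting structure (node: left, right):
  38: L=2, R=39
  2: L=1, R=3
  3: L=–, R=8
  8: L=–, R=12
  12: L=–, R=24
  24: L=18, R=26
  18: L=13, R=20
  20: L=–, R=21
  21: L=–, R=23
  1: L=–, R=–
  23: L=–, R=–
  26: L=–, R=30
  13: L=–, R=–
  30: L=–, R=34
  34: L=31, R=–
  31: L=–, R=–
  39: L=–, R=40
  40: L=–, R=–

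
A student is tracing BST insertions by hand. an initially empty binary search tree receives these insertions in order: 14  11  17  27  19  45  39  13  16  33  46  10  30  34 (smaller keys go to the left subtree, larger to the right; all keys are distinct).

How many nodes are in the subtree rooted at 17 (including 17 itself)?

10

14: root
11: left child of 14 (depth 1)
17: right child of 14 (depth 1)
27: right child of 17 (depth 2)
19: left child of 27 (depth 3)
45: right child of 27 (depth 3)
39: left child of 45 (depth 4)
13: right child of 11 (depth 2)
16: left child of 17 (depth 2)
33: left child of 39 (depth 5)
46: right child of 45 (depth 4)
10: left child of 11 (depth 2)
30: left child of 33 (depth 6)
34: right child of 33 (depth 6)

Subtree rooted at 17 contains: 17, 16, 27, 19, 45, 39, 33, 30, 34, 46 — 10 nodes.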